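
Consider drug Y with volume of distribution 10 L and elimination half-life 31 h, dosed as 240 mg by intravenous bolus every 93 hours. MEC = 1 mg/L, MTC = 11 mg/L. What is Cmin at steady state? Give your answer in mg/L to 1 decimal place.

The dosing interval is 3 half-lives, so f = 2^(−3) = 0.125.
Accumulation ratio R = 1/(1 − f) = 1/0.875 = 8/7.
Single-dose peak C₀ = D/Vd = 240/10 = 24 mg/L.
Steady-state peak Cmax,ss = C₀·R = 24 × 8/7 ≈ 27.429 mg/L.
Steady-state trough Cmin,ss = Cmax,ss·f ≈ 27.429 × 0.125 ≈ 3.429 mg/L.
Trough 3.4 mg/L vs MEC 1 mg/L: adequate.

3.4 mg/L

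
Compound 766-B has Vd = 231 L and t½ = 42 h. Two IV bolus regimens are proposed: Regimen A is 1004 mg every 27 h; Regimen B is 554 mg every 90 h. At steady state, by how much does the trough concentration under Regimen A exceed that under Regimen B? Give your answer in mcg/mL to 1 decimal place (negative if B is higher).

7.0 mcg/mL

Regimen A: f = (1/2)^(27/42) ≈ 0.6404; Cmin,ss = (1004/231)·f/(1−f) ≈ 7.740 mcg/mL.
Regimen B: f = (1/2)^(90/42) ≈ 0.2264; Cmin,ss = (554/231)·f/(1−f) ≈ 0.702 mcg/mL.
Difference ≈ 7.740 − 0.702 ≈ 7.038 mcg/mL.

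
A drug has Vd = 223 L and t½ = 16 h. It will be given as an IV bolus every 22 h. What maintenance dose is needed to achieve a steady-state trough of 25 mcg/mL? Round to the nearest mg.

8885 mg

τ/t½ = 22/16 ≈ 1.375, so f = (1/2)^(22/16) ≈ 0.385553.
Cmin,ss = (D/Vd)·f/(1−f), so D = Cmin,ss·Vd·(1−f)/f.
D = 25 × 223 × (1−f)/f ≈ 25 × 223 × 1.59368 ≈ 8884.77 mg.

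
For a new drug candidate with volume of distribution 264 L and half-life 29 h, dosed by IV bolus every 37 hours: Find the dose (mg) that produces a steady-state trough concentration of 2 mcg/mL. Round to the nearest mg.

751 mg

τ/t½ = 37/29 ≈ 1.2759, so f = (1/2)^(37/29) ≈ 0.412978.
Cmin,ss = (D/Vd)·f/(1−f), so D = Cmin,ss·Vd·(1−f)/f.
D = 2 × 264 × (1−f)/f ≈ 2 × 264 × 1.42144 ≈ 750.52 mg.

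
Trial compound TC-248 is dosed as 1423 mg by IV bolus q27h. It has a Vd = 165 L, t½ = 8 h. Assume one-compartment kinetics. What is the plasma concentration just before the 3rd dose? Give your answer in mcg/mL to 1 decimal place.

0.9 mcg/mL

f = (1/2)^(τ/t½) = (1/2)^(27/8) ≈ 0.0964.
C₀ = D/Vd = 1423/165 ≈ 8.624 mcg/mL.
Before the 3rd dose, 2 doses have been given. Superposition: Cmin = C₀·(f + f²).
≈ 8.624 × (0.0964 + 0.0093) ≈ 8.624 × 0.1057 ≈ 0.912 mcg/mL.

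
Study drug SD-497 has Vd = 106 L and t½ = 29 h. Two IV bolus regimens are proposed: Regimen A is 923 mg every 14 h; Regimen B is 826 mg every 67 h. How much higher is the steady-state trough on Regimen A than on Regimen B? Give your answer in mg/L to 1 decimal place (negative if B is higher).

Regimen A: f = (1/2)^(14/29) ≈ 0.7156; Cmin,ss = (923/106)·f/(1−f) ≈ 21.910 mg/L.
Regimen B: f = (1/2)^(67/29) ≈ 0.2016; Cmin,ss = (826/106)·f/(1−f) ≈ 1.968 mg/L.
Difference ≈ 21.910 − 1.968 ≈ 19.942 mg/L.

19.9 mg/L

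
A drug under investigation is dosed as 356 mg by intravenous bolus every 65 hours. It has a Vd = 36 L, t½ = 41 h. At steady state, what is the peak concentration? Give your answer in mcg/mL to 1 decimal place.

k = ln2/t½ = ln2/41 ≈ 0.016906 h⁻¹; fraction remaining f = e^(−kτ) = e^(−0.016906×65) ≈ 0.3332.
Accumulation ratio R = 1/(1 − f) ≈ 1/0.6668 ≈ 1.4997.
Each bolus raises the concentration by D/Vd = 356/36 ≈ 9.889 mcg/mL.
Steady-state peak Cmax,ss = C₀·R ≈ 9.889 × 1.4997 ≈ 14.831 mcg/mL.

14.8 mcg/mL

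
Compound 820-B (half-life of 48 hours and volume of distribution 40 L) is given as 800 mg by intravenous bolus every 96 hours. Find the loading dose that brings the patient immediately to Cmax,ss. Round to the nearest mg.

1067 mg

f = (1/2)^(96/48) ≈ 0.250000; accumulation ratio R = 1/(1−f) ≈ 1.33333.
Loading dose to hit Cmax,ss on first dose: D_load = D_maint·R ≈ 800 × 1.33333 ≈ 1066.66 mg.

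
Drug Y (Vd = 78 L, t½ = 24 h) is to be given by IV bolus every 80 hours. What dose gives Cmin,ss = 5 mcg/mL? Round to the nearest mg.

3541 mg

τ/t½ = 80/24 ≈ 3.3333, so f = (1/2)^(80/24) ≈ 0.099213.
Cmin,ss = (D/Vd)·f/(1−f), so D = Cmin,ss·Vd·(1−f)/f.
D = 5 × 78 × (1−f)/f ≈ 5 × 78 × 9.07932 ≈ 3540.93 mg.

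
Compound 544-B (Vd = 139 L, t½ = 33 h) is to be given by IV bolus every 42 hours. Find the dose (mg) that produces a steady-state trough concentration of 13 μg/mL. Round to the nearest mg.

2559 mg

τ/t½ = 42/33 ≈ 1.2727, so f = (1/2)^(42/33) ≈ 0.413877.
Cmin,ss = (D/Vd)·f/(1−f), so D = Cmin,ss·Vd·(1−f)/f.
D = 13 × 139 × (1−f)/f ≈ 13 × 139 × 1.41618 ≈ 2559.04 mg.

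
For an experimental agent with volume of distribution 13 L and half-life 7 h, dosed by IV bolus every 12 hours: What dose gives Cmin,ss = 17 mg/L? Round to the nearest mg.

τ/t½ = 12/7 ≈ 1.7143, so f = (1/2)^(12/7) ≈ 0.304753.
Cmin,ss = (D/Vd)·f/(1−f), so D = Cmin,ss·Vd·(1−f)/f.
D = 17 × 13 × (1−f)/f ≈ 17 × 13 × 2.28135 ≈ 504.18 mg.

504 mg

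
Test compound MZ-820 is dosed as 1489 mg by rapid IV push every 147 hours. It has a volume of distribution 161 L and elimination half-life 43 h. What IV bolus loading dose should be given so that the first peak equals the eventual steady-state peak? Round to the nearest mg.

1643 mg

f = (1/2)^(147/43) ≈ 0.093518; accumulation ratio R = 1/(1−f) ≈ 1.10317.
Loading dose to hit Cmax,ss on first dose: D_load = D_maint·R ≈ 1489 × 1.10317 ≈ 1642.62 mg.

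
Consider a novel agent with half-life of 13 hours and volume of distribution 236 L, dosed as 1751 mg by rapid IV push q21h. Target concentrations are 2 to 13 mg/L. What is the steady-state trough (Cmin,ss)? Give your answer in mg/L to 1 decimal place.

3.6 mg/L

k = ln2/t½ = ln2/13 ≈ 0.053319 h⁻¹; fraction remaining f = e^(−kτ) = e^(−0.053319×21) ≈ 0.3264.
Each bolus raises the concentration by D/Vd = 1751/236 ≈ 7.419 mg/L.
Steady-state trough Cmin,ss = C₀·f/(1−f) ≈ 7.419 × 0.3264/0.6736 ≈ 3.595 mg/L.
Trough 3.6 mg/L vs MEC 2 mg/L: adequate.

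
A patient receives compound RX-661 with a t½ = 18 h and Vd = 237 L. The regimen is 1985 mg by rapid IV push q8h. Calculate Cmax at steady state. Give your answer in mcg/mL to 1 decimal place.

31.6 mcg/mL

Over one 8-h interval, 8/18 ≈ 0.44444 half-lives elapse, leaving f ≈ 0.7349 of each dose.
Accumulation ratio R = 1/(1 − f) ≈ 1/0.2651 ≈ 3.7722.
Single-dose peak C₀ = D/Vd = 1985/237 ≈ 8.376 mcg/mL.
Cmax,ss = C₀/(1 − f) ≈ 8.376/0.2651 ≈ 31.596 mcg/mL.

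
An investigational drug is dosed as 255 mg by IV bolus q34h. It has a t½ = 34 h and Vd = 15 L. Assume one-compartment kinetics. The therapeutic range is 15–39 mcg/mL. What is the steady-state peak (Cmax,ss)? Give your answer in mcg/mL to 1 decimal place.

The dosing interval is 1 half-life, so f = 2^(−1) = 0.5.
Accumulation ratio R = 1/(1 − f) = 1/0.5 = 2/1.
Single-dose peak C₀ = D/Vd = 255/15 = 17 mcg/mL.
Steady-state peak Cmax,ss = C₀·R = 17 × 2/1 ≈ 34.000 mcg/mL.
Peak 34.0 mcg/mL vs MTC 39 mcg/mL: below toxic threshold.

34.0 mcg/mL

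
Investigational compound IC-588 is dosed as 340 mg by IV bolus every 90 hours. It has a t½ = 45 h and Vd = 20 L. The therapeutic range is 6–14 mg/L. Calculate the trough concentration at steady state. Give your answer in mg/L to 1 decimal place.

The dosing interval is 2 half-lives, so f = 2^(−2) = 0.25.
At steady state, R = 1/(1 − 0.25) = 4/3.
Single-dose peak C₀ = D/Vd = 340/20 = 17 mg/L.
Steady-state peak Cmax,ss = C₀·R = 17 × 4/3 ≈ 22.667 mg/L.
Steady-state trough Cmin,ss = Cmax,ss·f ≈ 22.667 × 0.25 ≈ 5.667 mg/L.
Trough 5.7 mg/L vs MEC 6 mg/L: subtherapeutic.

5.7 mg/L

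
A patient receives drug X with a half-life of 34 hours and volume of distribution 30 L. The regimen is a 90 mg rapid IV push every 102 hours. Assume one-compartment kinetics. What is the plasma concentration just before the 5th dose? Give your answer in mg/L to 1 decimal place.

0.4 mg/L

f = (1/2)^(τ/t½) = (1/2)^(102/34) ≈ 0.1250.
C₀ = D/Vd = 90/30 ≈ 3.000 mg/L.
Before the 5th dose, 4 doses have been given. Superposition: Cmin = C₀·(f + f² + … + f^4).
≈ 3.000 × (0.1250 + 0.0156 + 0.0020 + 0.0002) ≈ 3.000 × 0.1428 ≈ 0.428 mg/L.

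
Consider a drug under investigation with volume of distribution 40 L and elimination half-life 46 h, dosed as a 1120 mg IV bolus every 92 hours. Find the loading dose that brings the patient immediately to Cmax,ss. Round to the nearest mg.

1493 mg

f = (1/2)^(92/46) ≈ 0.250000; accumulation ratio R = 1/(1−f) ≈ 1.33333.
Loading dose to hit Cmax,ss on first dose: D_load = D_maint·R ≈ 1120 × 1.33333 ≈ 1493.33 mg.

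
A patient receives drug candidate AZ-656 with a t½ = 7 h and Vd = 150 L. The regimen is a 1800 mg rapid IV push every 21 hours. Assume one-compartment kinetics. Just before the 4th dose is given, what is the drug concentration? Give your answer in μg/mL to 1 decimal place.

1.7 μg/mL

f = (1/2)^(τ/t½) = (1/2)^(21/7) ≈ 0.1250.
C₀ = D/Vd = 1800/150 ≈ 12.000 μg/mL.
Before the 4th dose, 3 doses have been given. Superposition: Cmin = C₀·(f + f² + … + f^3).
≈ 12.000 × (0.1250 + 0.0156 + 0.0020) ≈ 12.000 × 0.1426 ≈ 1.711 μg/mL.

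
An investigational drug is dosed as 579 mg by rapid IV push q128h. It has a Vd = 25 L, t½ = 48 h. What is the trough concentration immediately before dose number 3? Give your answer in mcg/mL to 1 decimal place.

4.2 mcg/mL

f = (1/2)^(τ/t½) = (1/2)^(128/48) ≈ 0.1575.
C₀ = D/Vd = 579/25 ≈ 23.160 mcg/mL.
Before the 3rd dose, 2 doses have been given. Superposition: Cmin = C₀·(f + f²).
≈ 23.160 × (0.1575 + 0.0248) ≈ 23.160 × 0.1823 ≈ 4.222 mcg/mL.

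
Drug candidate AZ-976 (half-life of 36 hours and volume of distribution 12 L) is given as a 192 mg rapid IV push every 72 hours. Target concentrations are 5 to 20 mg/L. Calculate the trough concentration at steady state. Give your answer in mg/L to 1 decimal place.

The dosing interval is 2 half-lives, so f = 2^(−2) = 0.25.
At steady state, R = 1/(1 − 0.25) = 4/3.
Single-dose peak C₀ = D/Vd = 192/12 = 16 mg/L.
Steady-state peak Cmax,ss = C₀·R = 16 × 4/3 ≈ 21.333 mg/L.
Steady-state trough Cmin,ss = Cmax,ss·f ≈ 21.333 × 0.25 ≈ 5.333 mg/L.
Trough 5.3 mg/L vs MEC 5 mg/L: adequate.

5.3 mg/L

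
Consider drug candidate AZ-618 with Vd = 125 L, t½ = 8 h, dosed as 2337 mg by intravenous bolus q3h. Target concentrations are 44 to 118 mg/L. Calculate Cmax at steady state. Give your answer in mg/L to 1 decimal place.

81.7 mg/L

k = ln2/t½ = ln2/8 ≈ 0.086643 h⁻¹; fraction remaining f = e^(−kτ) = e^(−0.086643×3) ≈ 0.7711.
At steady state, accumulation factor R = 1/(1 − e^(−kτ)) ≈ 4.3687.
Each bolus raises the concentration by D/Vd = 2337/125 ≈ 18.696 mg/L.
Steady-state peak Cmax,ss = C₀·R ≈ 18.696 × 4.3687 ≈ 81.677 mg/L.
Peak 81.7 mg/L vs MTC 118 mg/L: below toxic threshold.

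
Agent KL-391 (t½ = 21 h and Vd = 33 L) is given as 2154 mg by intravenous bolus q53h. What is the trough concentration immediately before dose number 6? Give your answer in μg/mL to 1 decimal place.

13.7 μg/mL

f = (1/2)^(τ/t½) = (1/2)^(53/21) ≈ 0.1739.
C₀ = D/Vd = 2154/33 ≈ 65.273 μg/mL.
Before the 6th dose, 5 doses have been given. Superposition: Cmin = C₀·(f + f² + … + f^5).
≈ 65.273 × (0.1739 + 0.0302 + 0.0053 + 0.0009 + 0.0002) ≈ 65.273 × 0.2105 ≈ 13.740 μg/mL.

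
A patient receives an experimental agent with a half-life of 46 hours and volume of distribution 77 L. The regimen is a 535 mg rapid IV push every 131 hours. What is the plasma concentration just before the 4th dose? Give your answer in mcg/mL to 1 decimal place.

f = (1/2)^(τ/t½) = (1/2)^(131/46) ≈ 0.1389.
C₀ = D/Vd = 535/77 ≈ 6.948 mcg/mL.
Before the 4th dose, 3 doses have been given. Superposition: Cmin = C₀·(f + f² + … + f^3).
≈ 6.948 × (0.1389 + 0.0193 + 0.0027) ≈ 6.948 × 0.1609 ≈ 1.118 mcg/mL.

1.1 mcg/mL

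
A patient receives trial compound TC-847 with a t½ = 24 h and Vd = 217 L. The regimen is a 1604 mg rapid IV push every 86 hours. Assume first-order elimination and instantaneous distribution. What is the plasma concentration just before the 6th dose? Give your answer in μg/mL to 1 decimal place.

f = (1/2)^(τ/t½) = (1/2)^(86/24) ≈ 0.0834.
C₀ = D/Vd = 1604/217 ≈ 7.392 μg/mL.
Before the 6th dose, 5 doses have been given. Superposition: Cmin = C₀·(f + f² + … + f^5).
≈ 7.392 × (0.0834 + 0.0070 + 0.0006 + 0.0000 + 0.0000) ≈ 7.392 × 0.0910 ≈ 0.673 μg/mL.

0.7 μg/mL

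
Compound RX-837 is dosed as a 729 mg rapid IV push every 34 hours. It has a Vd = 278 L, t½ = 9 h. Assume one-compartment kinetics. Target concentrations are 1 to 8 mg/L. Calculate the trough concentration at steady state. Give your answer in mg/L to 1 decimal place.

τ/t½ = 34/9 ≈ 3.7778, so fraction remaining f = (1/2)^(34/9) ≈ 0.0729.
Accumulation ratio R = 1/(1 − f) ≈ 1/0.9271 ≈ 1.0786.
Each bolus raises the concentration by D/Vd = 729/278 ≈ 2.622 mg/L.
Cmax,ss = C₀/(1 − f) ≈ 2.622/0.9271 ≈ 2.828 mg/L.
One interval later, Cmin,ss = Cmax,ss·e^(−kτ) ≈ 2.828 × 0.0729 ≈ 0.206 mg/L.
Trough 0.2 mg/L vs MEC 1 mg/L: subtherapeutic.

0.2 mg/L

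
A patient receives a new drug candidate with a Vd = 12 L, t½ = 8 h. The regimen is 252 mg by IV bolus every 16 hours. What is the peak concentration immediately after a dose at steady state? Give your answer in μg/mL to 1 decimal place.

The dosing interval is 2 half-lives, so f = 2^(−2) = 0.25.
Accumulation ratio R = 1/(1 − f) = 1/0.75 = 4/3.
Single-dose peak C₀ = D/Vd = 252/12 = 21 μg/mL.
Steady-state peak Cmax,ss = C₀·R = 21 × 4/3 ≈ 28.000 μg/mL.

28.0 μg/mL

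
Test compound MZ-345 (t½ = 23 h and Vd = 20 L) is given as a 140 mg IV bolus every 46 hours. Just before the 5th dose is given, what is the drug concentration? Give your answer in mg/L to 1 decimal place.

f = (1/2)^(τ/t½) = (1/2)^(46/23) ≈ 0.2500.
C₀ = D/Vd = 140/20 ≈ 7.000 mg/L.
Before the 5th dose, 4 doses have been given. Superposition: Cmin = C₀·(f + f² + … + f^4).
≈ 7.000 × (0.2500 + 0.0625 + 0.0156 + 0.0039) ≈ 7.000 × 0.3320 ≈ 2.324 mg/L.

2.3 mg/L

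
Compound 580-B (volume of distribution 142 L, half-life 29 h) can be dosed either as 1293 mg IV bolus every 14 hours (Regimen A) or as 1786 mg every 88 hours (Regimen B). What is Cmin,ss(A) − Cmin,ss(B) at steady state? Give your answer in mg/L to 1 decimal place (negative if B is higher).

Regimen A: f = (1/2)^(14/29) ≈ 0.7156; Cmin,ss = (1293/142)·f/(1−f) ≈ 22.911 mg/L.
Regimen B: f = (1/2)^(88/29) ≈ 0.1220; Cmin,ss = (1786/142)·f/(1−f) ≈ 1.748 mg/L.
Difference ≈ 22.911 − 1.748 ≈ 21.163 mg/L.

21.2 mg/L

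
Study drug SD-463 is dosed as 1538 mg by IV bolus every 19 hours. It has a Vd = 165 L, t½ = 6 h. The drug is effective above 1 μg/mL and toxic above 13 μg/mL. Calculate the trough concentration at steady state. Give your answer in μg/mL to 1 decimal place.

1.2 μg/mL

Over one 19-h interval, 19/6 ≈ 3.1667 half-lives elapse, leaving f ≈ 0.1114 of each dose.
At steady state, accumulation factor R = 1/(1 − e^(−kτ)) ≈ 1.1254.
Each bolus raises the concentration by D/Vd = 1538/165 ≈ 9.321 μg/mL.
Steady-state peak Cmax,ss = C₀·R ≈ 9.321 × 1.1254 ≈ 10.490 μg/mL.
Steady-state trough Cmin,ss = Cmax,ss·f ≈ 10.490 × 0.1114 ≈ 1.169 μg/mL.
Trough 1.2 μg/mL vs MEC 1 μg/mL: adequate.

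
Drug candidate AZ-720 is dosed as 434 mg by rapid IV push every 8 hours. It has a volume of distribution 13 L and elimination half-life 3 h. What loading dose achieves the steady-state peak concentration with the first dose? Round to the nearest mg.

f = (1/2)^(8/3) ≈ 0.157490; accumulation ratio R = 1/(1−f) ≈ 1.18693.
Loading dose to hit Cmax,ss on first dose: D_load = D_maint·R ≈ 434 × 1.18693 ≈ 515.13 mg.

515 mg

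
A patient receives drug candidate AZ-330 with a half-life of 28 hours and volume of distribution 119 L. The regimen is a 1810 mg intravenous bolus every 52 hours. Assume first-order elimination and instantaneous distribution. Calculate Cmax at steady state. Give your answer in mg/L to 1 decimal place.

τ/t½ = 52/28 ≈ 1.8571, so fraction remaining f = (1/2)^(52/28) ≈ 0.2760.
Accumulation ratio R = 1/(1 − f) ≈ 1/0.7240 ≈ 1.3812.
Each bolus raises the concentration by D/Vd = 1810/119 ≈ 15.210 mg/L.
Steady-state peak Cmax,ss = C₀·R ≈ 15.210 × 1.3812 ≈ 21.008 mg/L.

21.0 mg/L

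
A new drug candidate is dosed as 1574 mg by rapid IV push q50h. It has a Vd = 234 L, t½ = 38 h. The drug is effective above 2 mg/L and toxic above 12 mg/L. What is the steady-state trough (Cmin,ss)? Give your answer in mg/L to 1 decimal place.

4.5 mg/L

k = ln2/t½ = ln2/38 ≈ 0.018241 h⁻¹; fraction remaining f = e^(−kτ) = e^(−0.018241×50) ≈ 0.4017.
Each bolus raises the concentration by D/Vd = 1574/234 ≈ 6.726 mg/L.
Steady-state trough Cmin,ss = C₀·f/(1−f) ≈ 6.726 × 0.4017/0.5983 ≈ 4.516 mg/L.
Trough 4.5 mg/L vs MEC 2 mg/L: adequate.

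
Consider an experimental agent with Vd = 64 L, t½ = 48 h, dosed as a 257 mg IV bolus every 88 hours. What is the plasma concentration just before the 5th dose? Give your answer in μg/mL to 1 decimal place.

f = (1/2)^(τ/t½) = (1/2)^(88/48) ≈ 0.2806.
C₀ = D/Vd = 257/64 ≈ 4.016 μg/mL.
Before the 5th dose, 4 doses have been given. Superposition: Cmin = C₀·(f + f² + … + f^4).
≈ 4.016 × (0.2806 + 0.0787 + 0.0221 + 0.0062) ≈ 4.016 × 0.3876 ≈ 1.557 μg/mL.

1.6 μg/mL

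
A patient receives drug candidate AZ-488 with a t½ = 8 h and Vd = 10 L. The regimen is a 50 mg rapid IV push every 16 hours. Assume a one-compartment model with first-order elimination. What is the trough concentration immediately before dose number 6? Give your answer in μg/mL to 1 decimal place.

1.7 μg/mL

f = (1/2)^(τ/t½) = (1/2)^(16/8) ≈ 0.2500.
C₀ = D/Vd = 50/10 ≈ 5.000 μg/mL.
Before the 6th dose, 5 doses have been given. Superposition: Cmin = C₀·(f + f² + … + f^5).
≈ 5.000 × (0.2500 + 0.0625 + 0.0156 + 0.0039 + 0.0010) ≈ 5.000 × 0.3330 ≈ 1.665 μg/mL.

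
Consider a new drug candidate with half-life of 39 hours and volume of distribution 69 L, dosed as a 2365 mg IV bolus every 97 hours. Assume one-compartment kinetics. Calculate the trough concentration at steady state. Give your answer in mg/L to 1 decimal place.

k = ln2/t½ = ln2/39 ≈ 0.017773 h⁻¹; fraction remaining f = e^(−kτ) = e^(−0.017773×97) ≈ 0.1784.
Each bolus raises the concentration by D/Vd = 2365/69 ≈ 34.275 mg/L.
Steady-state trough Cmin,ss = C₀·f/(1−f) ≈ 34.275 × 0.1784/0.8216 ≈ 7.442 mg/L.

7.4 mg/L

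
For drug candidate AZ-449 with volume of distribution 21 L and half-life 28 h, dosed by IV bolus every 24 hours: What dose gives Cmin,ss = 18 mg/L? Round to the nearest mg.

307 mg

τ/t½ = 24/28 ≈ 0.85714, so f = (1/2)^(24/28) ≈ 0.552045.
Cmin,ss = (D/Vd)·f/(1−f), so D = Cmin,ss·Vd·(1−f)/f.
D = 18 × 21 × (1−f)/f ≈ 18 × 21 × 0.81145 ≈ 306.73 mg.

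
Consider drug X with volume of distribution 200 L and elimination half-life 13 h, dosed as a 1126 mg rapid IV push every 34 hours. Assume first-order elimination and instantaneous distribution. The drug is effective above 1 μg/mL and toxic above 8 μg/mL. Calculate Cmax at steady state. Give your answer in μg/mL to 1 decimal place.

k = ln2/t½ = ln2/13 ≈ 0.053319 h⁻¹; fraction remaining f = e^(−kτ) = e^(−0.053319×34) ≈ 0.1632.
At steady state, accumulation factor R = 1/(1 − e^(−kτ)) ≈ 1.1950.
Single-dose peak C₀ = D/Vd = 1126/200 ≈ 5.630 μg/mL.
Steady-state peak Cmax,ss = C₀·R ≈ 5.630 × 1.1950 ≈ 6.728 μg/mL.
Peak 6.7 μg/mL vs MTC 8 μg/mL: below toxic threshold.

6.7 μg/mL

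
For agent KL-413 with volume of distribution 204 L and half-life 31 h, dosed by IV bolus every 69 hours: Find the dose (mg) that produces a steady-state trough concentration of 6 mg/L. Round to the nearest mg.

4502 mg

τ/t½ = 69/31 ≈ 2.2258, so f = (1/2)^(69/31) ≈ 0.213779.
Cmin,ss = (D/Vd)·f/(1−f), so D = Cmin,ss·Vd·(1−f)/f.
D = 6 × 204 × (1−f)/f ≈ 6 × 204 × 3.67773 ≈ 4501.54 mg.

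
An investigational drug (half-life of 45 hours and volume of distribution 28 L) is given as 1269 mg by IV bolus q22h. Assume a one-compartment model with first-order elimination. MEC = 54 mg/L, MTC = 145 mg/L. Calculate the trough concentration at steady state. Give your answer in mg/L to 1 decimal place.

112.4 mg/L

τ/t½ = 22/45 ≈ 0.48889, so fraction remaining f = (1/2)^(22/45) ≈ 0.7126.
At steady state, accumulation factor R = 1/(1 − e^(−kτ)) ≈ 3.4795.
Each bolus raises the concentration by D/Vd = 1269/28 ≈ 45.321 mg/L.
Steady-state peak Cmax,ss = C₀·R ≈ 45.321 × 3.4795 ≈ 157.694 mg/L.
Steady-state trough Cmin,ss = Cmax,ss·f ≈ 157.694 × 0.7126 ≈ 112.373 mg/L.
Trough 112.4 mg/L vs MEC 54 mg/L: adequate.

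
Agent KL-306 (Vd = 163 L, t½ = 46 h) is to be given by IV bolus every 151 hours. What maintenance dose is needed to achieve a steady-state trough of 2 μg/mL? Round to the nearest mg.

τ/t½ = 151/46 ≈ 3.2826, so f = (1/2)^(151/46) ≈ 0.102763.
Cmin,ss = (D/Vd)·f/(1−f), so D = Cmin,ss·Vd·(1−f)/f.
D = 2 × 163 × (1−f)/f ≈ 2 × 163 × 8.73113 ≈ 2846.35 mg.

2846 mg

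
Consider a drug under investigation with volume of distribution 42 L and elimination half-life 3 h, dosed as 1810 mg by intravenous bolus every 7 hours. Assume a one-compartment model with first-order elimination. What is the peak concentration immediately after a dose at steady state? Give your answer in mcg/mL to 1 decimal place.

53.8 mcg/mL

Over one 7-h interval, 7/3 ≈ 2.3333 half-lives elapse, leaving f ≈ 0.1984 of each dose.
At steady state, accumulation factor R = 1/(1 − e^(−kτ)) ≈ 1.2475.
Single-dose peak C₀ = D/Vd = 1810/42 ≈ 43.095 mcg/mL.
Steady-state peak Cmax,ss = C₀·R ≈ 43.095 × 1.2475 ≈ 53.761 mcg/mL.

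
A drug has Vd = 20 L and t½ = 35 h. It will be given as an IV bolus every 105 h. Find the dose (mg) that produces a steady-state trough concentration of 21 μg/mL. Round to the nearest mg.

2940 mg

τ/t½ = 105/35 ≈ 3, so f = (1/2)^(105/35) ≈ 0.125000.
Cmin,ss = (D/Vd)·f/(1−f), so D = Cmin,ss·Vd·(1−f)/f.
D = 21 × 20 × (1−f)/f ≈ 21 × 20 × 7.00000 ≈ 2940.00 mg.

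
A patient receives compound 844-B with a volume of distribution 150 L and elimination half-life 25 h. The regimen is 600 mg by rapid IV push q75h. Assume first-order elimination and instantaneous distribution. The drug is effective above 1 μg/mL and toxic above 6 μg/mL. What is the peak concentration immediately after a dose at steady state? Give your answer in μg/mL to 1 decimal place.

4.6 μg/mL

τ = 75 h = 3 half-lives, so f = (1/2)^3 = 0.125.
Accumulation ratio R = 1/(1 − f) = 1/0.875 = 8/7.
Single-dose peak C₀ = D/Vd = 600/150 = 4 μg/mL.
Steady-state peak Cmax,ss = C₀·R = 4 × 8/7 ≈ 4.571 μg/mL.
Peak 4.6 μg/mL vs MTC 6 μg/mL: below toxic threshold.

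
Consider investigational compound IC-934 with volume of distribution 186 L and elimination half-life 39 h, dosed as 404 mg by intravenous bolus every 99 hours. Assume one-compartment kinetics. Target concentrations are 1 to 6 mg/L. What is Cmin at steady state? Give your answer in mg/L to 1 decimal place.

0.5 mg/L

k = ln2/t½ = ln2/39 ≈ 0.017773 h⁻¹; fraction remaining f = e^(−kτ) = e^(−0.017773×99) ≈ 0.1721.
At steady state, accumulation factor R = 1/(1 − e^(−kτ)) ≈ 1.2079.
Single-dose peak C₀ = D/Vd = 404/186 ≈ 2.172 mg/L.
Cmax,ss = C₀/(1 − f) ≈ 2.172/0.8279 ≈ 2.624 mg/L.
Steady-state trough Cmin,ss = Cmax,ss·f ≈ 2.624 × 0.1721 ≈ 0.452 mg/L.
Trough 0.5 mg/L vs MEC 1 mg/L: subtherapeutic.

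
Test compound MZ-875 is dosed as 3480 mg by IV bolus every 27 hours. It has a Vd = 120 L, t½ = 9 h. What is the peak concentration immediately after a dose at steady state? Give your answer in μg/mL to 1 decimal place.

33.1 μg/mL

The dosing interval is 3 half-lives, so f = 2^(−3) = 0.125.
Accumulation ratio R = 1/(1 − f) = 1/0.875 = 8/7.
Single-dose peak C₀ = D/Vd = 3480/120 = 29 μg/mL.
Steady-state peak Cmax,ss = C₀·R = 29 × 8/7 ≈ 33.143 μg/mL.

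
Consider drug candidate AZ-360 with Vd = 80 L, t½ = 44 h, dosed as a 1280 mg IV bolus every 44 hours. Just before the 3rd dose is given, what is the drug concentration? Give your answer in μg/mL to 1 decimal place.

12.0 μg/mL

f = (1/2)^(τ/t½) = (1/2)^(44/44) ≈ 0.5000.
C₀ = D/Vd = 1280/80 ≈ 16.000 μg/mL.
Before the 3rd dose, 2 doses have been given. Superposition: Cmin = C₀·(f + f²).
≈ 16.000 × (0.5000 + 0.2500) ≈ 16.000 × 0.7500 ≈ 12.000 μg/mL.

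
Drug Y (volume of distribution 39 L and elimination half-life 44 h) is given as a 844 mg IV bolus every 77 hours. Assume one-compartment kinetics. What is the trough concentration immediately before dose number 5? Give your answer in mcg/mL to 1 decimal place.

f = (1/2)^(τ/t½) = (1/2)^(77/44) ≈ 0.2973.
C₀ = D/Vd = 844/39 ≈ 21.641 mcg/mL.
Before the 5th dose, 4 doses have been given. Superposition: Cmin = C₀·(f + f² + … + f^4).
≈ 21.641 × (0.2973 + 0.0884 + 0.0263 + 0.0078) ≈ 21.641 × 0.4198 ≈ 9.085 mcg/mL.

9.1 mcg/mL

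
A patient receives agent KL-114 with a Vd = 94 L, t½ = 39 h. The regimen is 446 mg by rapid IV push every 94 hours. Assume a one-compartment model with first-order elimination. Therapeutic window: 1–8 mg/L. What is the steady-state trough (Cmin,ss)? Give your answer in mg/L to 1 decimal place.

k = ln2/t½ = ln2/39 ≈ 0.017773 h⁻¹; fraction remaining f = e^(−kτ) = e^(−0.017773×94) ≈ 0.1881.
At steady state, accumulation factor R = 1/(1 − e^(−kτ)) ≈ 1.2317.
Each bolus raises the concentration by D/Vd = 446/94 ≈ 4.745 mg/L.
Steady-state peak Cmax,ss = C₀·R ≈ 4.745 × 1.2317 ≈ 5.844 mg/L.
One interval later, Cmin,ss = Cmax,ss·e^(−kτ) ≈ 5.844 × 0.1881 ≈ 1.099 mg/L.
Trough 1.1 mg/L vs MEC 1 mg/L: adequate.

1.1 mg/L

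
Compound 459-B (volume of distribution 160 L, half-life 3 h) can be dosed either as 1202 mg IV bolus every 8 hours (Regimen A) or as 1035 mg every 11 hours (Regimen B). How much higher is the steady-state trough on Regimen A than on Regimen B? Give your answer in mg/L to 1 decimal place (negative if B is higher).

Regimen A: f = (1/2)^(8/3) ≈ 0.1575; Cmin,ss = (1202/160)·f/(1−f) ≈ 1.404 mg/L.
Regimen B: f = (1/2)^(11/3) ≈ 0.0787; Cmin,ss = (1035/160)·f/(1−f) ≈ 0.553 mg/L.
Difference ≈ 1.404 − 0.553 ≈ 0.851 mg/L.

0.9 mg/L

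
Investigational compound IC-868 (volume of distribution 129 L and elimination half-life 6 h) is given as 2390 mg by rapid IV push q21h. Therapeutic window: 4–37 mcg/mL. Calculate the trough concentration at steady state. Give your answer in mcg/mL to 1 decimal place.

τ/t½ = 21/6 ≈ 3.5, so fraction remaining f = (1/2)^(21/6) ≈ 0.0884.
At steady state, accumulation factor R = 1/(1 − e^(−kτ)) ≈ 1.0970.
Each bolus raises the concentration by D/Vd = 2390/129 ≈ 18.527 mcg/mL.
Steady-state peak Cmax,ss = C₀·R ≈ 18.527 × 1.0970 ≈ 20.324 mcg/mL.
One interval later, Cmin,ss = Cmax,ss·e^(−kτ) ≈ 20.324 × 0.0884 ≈ 1.797 mcg/mL.
Trough 1.8 mcg/mL vs MEC 4 mcg/mL: subtherapeutic.

1.8 mcg/mL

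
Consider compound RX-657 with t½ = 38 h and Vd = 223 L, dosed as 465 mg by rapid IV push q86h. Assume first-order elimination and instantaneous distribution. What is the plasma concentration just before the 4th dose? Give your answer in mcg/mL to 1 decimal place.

0.5 mcg/mL

f = (1/2)^(τ/t½) = (1/2)^(86/38) ≈ 0.2083.
C₀ = D/Vd = 465/223 ≈ 2.085 mcg/mL.
Before the 4th dose, 3 doses have been given. Superposition: Cmin = C₀·(f + f² + … + f^3).
≈ 2.085 × (0.2083 + 0.0434 + 0.0090) ≈ 2.085 × 0.2607 ≈ 0.544 mcg/mL.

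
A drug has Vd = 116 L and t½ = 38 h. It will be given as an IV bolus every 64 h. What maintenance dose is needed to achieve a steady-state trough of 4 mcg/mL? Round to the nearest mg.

τ/t½ = 64/38 ≈ 1.6842, so f = (1/2)^(64/38) ≈ 0.311173.
Cmin,ss = (D/Vd)·f/(1−f), so D = Cmin,ss·Vd·(1−f)/f.
D = 4 × 116 × (1−f)/f ≈ 4 × 116 × 2.21365 ≈ 1027.13 mg.

1027 mg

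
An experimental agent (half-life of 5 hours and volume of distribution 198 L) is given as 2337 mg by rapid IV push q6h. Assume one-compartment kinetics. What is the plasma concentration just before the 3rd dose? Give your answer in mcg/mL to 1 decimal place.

f = (1/2)^(τ/t½) = (1/2)^(6/5) ≈ 0.4353.
C₀ = D/Vd = 2337/198 ≈ 11.803 mcg/mL.
Before the 3rd dose, 2 doses have been given. Superposition: Cmin = C₀·(f + f²).
≈ 11.803 × (0.4353 + 0.1895) ≈ 11.803 × 0.6248 ≈ 7.375 mcg/mL.

7.4 mcg/mL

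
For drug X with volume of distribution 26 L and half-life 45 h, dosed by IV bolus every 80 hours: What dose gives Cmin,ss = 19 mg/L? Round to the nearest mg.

τ/t½ = 80/45 ≈ 1.7778, so f = (1/2)^(80/45) ≈ 0.291632.
Cmin,ss = (D/Vd)·f/(1−f), so D = Cmin,ss·Vd·(1−f)/f.
D = 19 × 26 × (1−f)/f ≈ 19 × 26 × 2.42898 ≈ 1199.92 mg.

1200 mg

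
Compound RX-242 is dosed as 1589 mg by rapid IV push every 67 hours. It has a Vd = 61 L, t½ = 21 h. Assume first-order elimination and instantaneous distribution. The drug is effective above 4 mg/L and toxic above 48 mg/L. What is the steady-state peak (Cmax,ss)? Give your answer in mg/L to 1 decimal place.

k = ln2/t½ = ln2/21 ≈ 0.033007 h⁻¹; fraction remaining f = e^(−kτ) = e^(−0.033007×67) ≈ 0.1095.
At steady state, accumulation factor R = 1/(1 − e^(−kτ)) ≈ 1.1230.
Single-dose peak C₀ = D/Vd = 1589/61 ≈ 26.049 mg/L.
Steady-state peak Cmax,ss = C₀·R ≈ 26.049 × 1.1230 ≈ 29.253 mg/L.
Peak 29.3 mg/L vs MTC 48 mg/L: below toxic threshold.

29.3 mg/L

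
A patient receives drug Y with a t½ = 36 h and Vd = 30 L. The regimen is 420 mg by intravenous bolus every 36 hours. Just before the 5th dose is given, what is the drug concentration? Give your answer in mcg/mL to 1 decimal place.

f = (1/2)^(τ/t½) = (1/2)^(36/36) ≈ 0.5000.
C₀ = D/Vd = 420/30 ≈ 14.000 mcg/mL.
Before the 5th dose, 4 doses have been given. Superposition: Cmin = C₀·(f + f² + … + f^4).
≈ 14.000 × (0.5000 + 0.2500 + 0.1250 + 0.0625) ≈ 14.000 × 0.9375 ≈ 13.125 mcg/mL.

13.1 mcg/mL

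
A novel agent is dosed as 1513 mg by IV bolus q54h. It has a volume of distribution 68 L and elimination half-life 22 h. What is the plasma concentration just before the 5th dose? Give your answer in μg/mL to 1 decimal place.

5.0 μg/mL

f = (1/2)^(τ/t½) = (1/2)^(54/22) ≈ 0.1824.
C₀ = D/Vd = 1513/68 ≈ 22.250 μg/mL.
Before the 5th dose, 4 doses have been given. Superposition: Cmin = C₀·(f + f² + … + f^4).
≈ 22.250 × (0.1824 + 0.0333 + 0.0061 + 0.0011) ≈ 22.250 × 0.2229 ≈ 4.960 μg/mL.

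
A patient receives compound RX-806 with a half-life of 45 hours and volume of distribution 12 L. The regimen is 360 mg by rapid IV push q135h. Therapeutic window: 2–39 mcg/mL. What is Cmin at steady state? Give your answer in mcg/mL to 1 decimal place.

τ = 135 h = 3 half-lives, so f = (1/2)^3 = 0.125.
Accumulation ratio R = 1/(1 − f) = 1/0.875 = 8/7.
Single-dose peak C₀ = D/Vd = 360/12 = 30 mcg/mL.
Steady-state peak Cmax,ss = C₀·R = 30 × 8/7 ≈ 34.286 mcg/mL.
Steady-state trough Cmin,ss = Cmax,ss·f ≈ 34.286 × 0.125 ≈ 4.286 mcg/mL.
Trough 4.3 mcg/mL vs MEC 2 mcg/mL: adequate.

4.3 mcg/mL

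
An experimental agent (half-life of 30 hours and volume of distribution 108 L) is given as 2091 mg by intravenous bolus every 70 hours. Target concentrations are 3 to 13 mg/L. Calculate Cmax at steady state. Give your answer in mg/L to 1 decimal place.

Over one 70-h interval, 70/30 ≈ 2.3333 half-lives elapse, leaving f ≈ 0.1984 of each dose.
Accumulation ratio R = 1/(1 − f) ≈ 1/0.8016 ≈ 1.2475.
Single-dose peak C₀ = D/Vd = 2091/108 ≈ 19.361 mg/L.
Cmax,ss = C₀/(1 − f) ≈ 19.361/0.8016 ≈ 24.153 mg/L.
Peak 24.2 mg/L vs MTC 13 mg/L: exceeds toxic threshold.

24.2 mg/L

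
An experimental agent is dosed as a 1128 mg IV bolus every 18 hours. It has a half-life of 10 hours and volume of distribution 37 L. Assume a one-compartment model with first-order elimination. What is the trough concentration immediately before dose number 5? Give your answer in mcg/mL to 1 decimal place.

f = (1/2)^(τ/t½) = (1/2)^(18/10) ≈ 0.2872.
C₀ = D/Vd = 1128/37 ≈ 30.486 mcg/mL.
Before the 5th dose, 4 doses have been given. Superposition: Cmin = C₀·(f + f² + … + f^4).
≈ 30.486 × (0.2872 + 0.0825 + 0.0237 + 0.0068) ≈ 30.486 × 0.4002 ≈ 12.200 mcg/mL.

12.2 mcg/mL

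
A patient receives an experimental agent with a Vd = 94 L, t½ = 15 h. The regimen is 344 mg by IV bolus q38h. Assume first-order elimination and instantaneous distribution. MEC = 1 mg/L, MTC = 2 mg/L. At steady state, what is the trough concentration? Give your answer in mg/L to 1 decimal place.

Over one 38-h interval, 38/15 ≈ 2.5333 half-lives elapse, leaving f ≈ 0.1727 of each dose.
Accumulation ratio R = 1/(1 − f) ≈ 1/0.8273 ≈ 1.2088.
Single-dose peak C₀ = D/Vd = 344/94 ≈ 3.660 mg/L.
Steady-state peak Cmax,ss = C₀·R ≈ 3.660 × 1.2088 ≈ 4.424 mg/L.
Steady-state trough Cmin,ss = Cmax,ss·f ≈ 4.424 × 0.1727 ≈ 0.764 mg/L.
Trough 0.8 mg/L vs MEC 1 mg/L: subtherapeutic.

0.8 mg/L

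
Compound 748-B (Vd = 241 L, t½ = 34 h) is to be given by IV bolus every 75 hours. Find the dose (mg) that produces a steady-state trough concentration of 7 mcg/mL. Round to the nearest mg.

τ/t½ = 75/34 ≈ 2.2059, so f = (1/2)^(75/34) ≈ 0.216752.
Cmin,ss = (D/Vd)·f/(1−f), so D = Cmin,ss·Vd·(1−f)/f.
D = 7 × 241 × (1−f)/f ≈ 7 × 241 × 3.61357 ≈ 6096.09 mg.

6096 mg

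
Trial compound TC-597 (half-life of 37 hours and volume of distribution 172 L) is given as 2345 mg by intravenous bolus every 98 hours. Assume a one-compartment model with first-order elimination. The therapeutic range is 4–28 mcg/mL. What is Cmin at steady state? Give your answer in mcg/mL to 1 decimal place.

k = ln2/t½ = ln2/37 ≈ 0.018734 h⁻¹; fraction remaining f = e^(−kτ) = e^(−0.018734×98) ≈ 0.1595.
Each bolus raises the concentration by D/Vd = 2345/172 ≈ 13.634 mcg/mL.
Steady-state trough Cmin,ss = C₀·f/(1−f) ≈ 13.634 × 0.1595/0.8405 ≈ 2.587 mcg/mL.
Trough 2.6 mcg/mL vs MEC 4 mcg/mL: subtherapeutic.

2.6 mcg/mL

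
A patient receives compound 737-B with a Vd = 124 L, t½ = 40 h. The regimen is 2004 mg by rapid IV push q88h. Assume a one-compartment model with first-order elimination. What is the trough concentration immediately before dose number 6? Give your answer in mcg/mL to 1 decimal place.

4.5 mcg/mL

f = (1/2)^(τ/t½) = (1/2)^(88/40) ≈ 0.2176.
C₀ = D/Vd = 2004/124 ≈ 16.161 mcg/mL.
Before the 6th dose, 5 doses have been given. Superposition: Cmin = C₀·(f + f² + … + f^5).
≈ 16.161 × (0.2176 + 0.0473 + 0.0103 + 0.0022 + 0.0005) ≈ 16.161 × 0.2779 ≈ 4.491 mcg/mL.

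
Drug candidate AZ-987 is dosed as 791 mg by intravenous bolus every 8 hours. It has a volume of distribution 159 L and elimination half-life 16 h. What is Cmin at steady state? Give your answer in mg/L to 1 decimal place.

τ/t½ = 8/16 ≈ 0.5, so fraction remaining f = (1/2)^(8/16) ≈ 0.7071.
Single-dose peak C₀ = D/Vd = 791/159 ≈ 4.975 mg/L.
Steady-state trough Cmin,ss = C₀·f/(1−f) ≈ 4.975 × 0.7071/0.2929 ≈ 12.010 mg/L.

12.0 mg/L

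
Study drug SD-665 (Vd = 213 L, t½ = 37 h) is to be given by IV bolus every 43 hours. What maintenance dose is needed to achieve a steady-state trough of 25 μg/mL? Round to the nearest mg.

6592 mg

τ/t½ = 43/37 ≈ 1.1622, so f = (1/2)^(43/37) ≈ 0.446842.
Cmin,ss = (D/Vd)·f/(1−f), so D = Cmin,ss·Vd·(1−f)/f.
D = 25 × 213 × (1−f)/f ≈ 25 × 213 × 1.23793 ≈ 6591.98 mg.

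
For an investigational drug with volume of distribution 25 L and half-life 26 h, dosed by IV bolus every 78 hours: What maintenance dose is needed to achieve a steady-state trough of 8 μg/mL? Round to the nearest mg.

1400 mg

τ/t½ = 78/26 ≈ 3, so f = (1/2)^(78/26) ≈ 0.125000.
Cmin,ss = (D/Vd)·f/(1−f), so D = Cmin,ss·Vd·(1−f)/f.
D = 8 × 25 × (1−f)/f ≈ 8 × 25 × 7.00000 ≈ 1400.00 mg.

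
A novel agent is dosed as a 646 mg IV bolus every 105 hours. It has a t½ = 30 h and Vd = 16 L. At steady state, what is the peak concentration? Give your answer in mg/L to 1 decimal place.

44.3 mg/L

Over one 105-h interval, 105/30 ≈ 3.5 half-lives elapse, leaving f ≈ 0.0884 of each dose.
Accumulation ratio R = 1/(1 − f) ≈ 1/0.9116 ≈ 1.0970.
Single-dose peak C₀ = D/Vd = 646/16 ≈ 40.375 mg/L.
Cmax,ss = C₀/(1 − f) ≈ 40.375/0.9116 ≈ 44.290 mg/L.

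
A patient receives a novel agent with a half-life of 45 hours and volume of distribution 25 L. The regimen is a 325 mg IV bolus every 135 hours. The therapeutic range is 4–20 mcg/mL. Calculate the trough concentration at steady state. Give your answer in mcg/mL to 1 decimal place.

The dosing interval is 3 half-lives, so f = 2^(−3) = 0.125.
At steady state, R = 1/(1 − 0.125) = 8/7.
Single-dose peak C₀ = D/Vd = 325/25 = 13 mcg/mL.
Steady-state peak Cmax,ss = C₀·R = 13 × 8/7 ≈ 14.857 mcg/mL.
Steady-state trough Cmin,ss = Cmax,ss·f ≈ 14.857 × 0.125 ≈ 1.857 mcg/mL.
Trough 1.9 mcg/mL vs MEC 4 mcg/mL: subtherapeutic.

1.9 mcg/mL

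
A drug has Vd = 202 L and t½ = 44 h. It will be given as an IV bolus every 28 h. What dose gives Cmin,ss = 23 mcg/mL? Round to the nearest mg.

τ/t½ = 28/44 ≈ 0.63636, so f = (1/2)^(28/44) ≈ 0.643332.
Cmin,ss = (D/Vd)·f/(1−f), so D = Cmin,ss·Vd·(1−f)/f.
D = 23 × 202 × (1−f)/f ≈ 23 × 202 × 0.55441 ≈ 2575.79 mg.

2576 mg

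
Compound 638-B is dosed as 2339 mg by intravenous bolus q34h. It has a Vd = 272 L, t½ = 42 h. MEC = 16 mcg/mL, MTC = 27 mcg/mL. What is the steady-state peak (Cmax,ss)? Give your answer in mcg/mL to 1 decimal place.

Over one 34-h interval, 34/42 ≈ 0.80952 half-lives elapse, leaving f ≈ 0.5706 of each dose.
At steady state, accumulation factor R = 1/(1 − e^(−kτ)) ≈ 2.3288.
Single-dose peak C₀ = D/Vd = 2339/272 ≈ 8.599 mcg/mL.
Steady-state peak Cmax,ss = C₀·R ≈ 8.599 × 2.3288 ≈ 20.025 mcg/mL.
Peak 20.0 mcg/mL vs MTC 27 mcg/mL: below toxic threshold.

20.0 mcg/mL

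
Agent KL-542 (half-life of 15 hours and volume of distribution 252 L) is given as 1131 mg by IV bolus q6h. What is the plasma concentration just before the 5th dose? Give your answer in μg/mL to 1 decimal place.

f = (1/2)^(τ/t½) = (1/2)^(6/15) ≈ 0.7579.
C₀ = D/Vd = 1131/252 ≈ 4.488 μg/mL.
Before the 5th dose, 4 doses have been given. Superposition: Cmin = C₀·(f + f² + … + f^4).
≈ 4.488 × (0.7579 + 0.5744 + 0.4353 + 0.3299) ≈ 4.488 × 2.0975 ≈ 9.414 μg/mL.

9.4 μg/mL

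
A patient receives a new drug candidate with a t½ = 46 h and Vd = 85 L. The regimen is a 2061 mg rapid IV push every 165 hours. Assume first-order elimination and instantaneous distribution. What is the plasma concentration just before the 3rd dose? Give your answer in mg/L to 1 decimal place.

2.2 mg/L

f = (1/2)^(τ/t½) = (1/2)^(165/46) ≈ 0.0832.
C₀ = D/Vd = 2061/85 ≈ 24.247 mg/L.
Before the 3rd dose, 2 doses have been given. Superposition: Cmin = C₀·(f + f²).
≈ 24.247 × (0.0832 + 0.0069) ≈ 24.247 × 0.0901 ≈ 2.185 mg/L.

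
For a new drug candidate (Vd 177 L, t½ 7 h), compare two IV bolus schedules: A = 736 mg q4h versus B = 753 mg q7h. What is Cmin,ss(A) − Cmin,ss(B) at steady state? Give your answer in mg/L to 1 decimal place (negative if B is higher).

4.3 mg/L

Regimen A: f = (1/2)^(4/7) ≈ 0.6730; Cmin,ss = (736/177)·f/(1−f) ≈ 8.558 mg/L.
Regimen B: f = (1/2)^(7/7) ≈ 0.5000; Cmin,ss = (753/177)·f/(1−f) ≈ 4.254 mg/L.
Difference ≈ 8.558 − 4.254 ≈ 4.304 mg/L.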